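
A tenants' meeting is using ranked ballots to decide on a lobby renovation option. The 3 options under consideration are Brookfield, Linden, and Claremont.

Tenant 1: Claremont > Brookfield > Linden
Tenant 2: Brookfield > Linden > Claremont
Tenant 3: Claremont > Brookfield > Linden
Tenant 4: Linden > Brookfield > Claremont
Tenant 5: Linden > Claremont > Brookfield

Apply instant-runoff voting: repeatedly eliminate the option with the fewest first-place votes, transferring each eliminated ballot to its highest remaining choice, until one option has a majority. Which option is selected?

Linden

Round 1: Linden 2, Claremont 2, Brookfield 1. Brookfield has the fewest and is eliminated.
Round 2: Linden 3, Claremont 2. Linden has a majority.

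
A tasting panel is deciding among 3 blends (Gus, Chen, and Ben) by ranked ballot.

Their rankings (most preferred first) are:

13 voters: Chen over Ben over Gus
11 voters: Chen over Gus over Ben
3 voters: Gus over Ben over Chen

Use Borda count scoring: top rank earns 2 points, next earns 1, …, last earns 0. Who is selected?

Chen

Borda scores:
  Gus: 13·0 + 11·1 + 3·2 = 17
  Chen: 13·2 + 11·2 + 3·0 = 48
  Ben: 13·1 + 11·0 + 3·1 = 16
Chen has the highest total.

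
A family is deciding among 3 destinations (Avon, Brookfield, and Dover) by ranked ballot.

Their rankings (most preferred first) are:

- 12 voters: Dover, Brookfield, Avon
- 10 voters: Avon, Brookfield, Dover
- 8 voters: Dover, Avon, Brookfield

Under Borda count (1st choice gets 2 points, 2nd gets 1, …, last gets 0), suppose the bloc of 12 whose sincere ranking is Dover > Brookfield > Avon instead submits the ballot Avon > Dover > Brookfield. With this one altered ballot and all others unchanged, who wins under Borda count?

Borda totals with the altered ballot: Avon 52, Brookfield 10, Dover 28.
The switch changes the winner from Dover to Avon.

Avon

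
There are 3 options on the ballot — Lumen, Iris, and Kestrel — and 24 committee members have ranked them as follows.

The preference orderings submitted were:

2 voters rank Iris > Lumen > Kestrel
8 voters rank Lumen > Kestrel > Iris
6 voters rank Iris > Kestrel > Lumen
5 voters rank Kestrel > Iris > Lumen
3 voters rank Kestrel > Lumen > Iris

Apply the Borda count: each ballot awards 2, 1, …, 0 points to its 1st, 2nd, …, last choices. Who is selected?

Kestrel

Borda scores:
  Lumen: 2·1 + 8·2 + 6·0 + 5·0 + 3·1 = 21
  Iris: 2·2 + 8·0 + 6·2 + 5·1 + 3·0 = 21
  Kestrel: 2·0 + 8·1 + 6·1 + 5·2 + 3·2 = 30
Kestrel has the highest total.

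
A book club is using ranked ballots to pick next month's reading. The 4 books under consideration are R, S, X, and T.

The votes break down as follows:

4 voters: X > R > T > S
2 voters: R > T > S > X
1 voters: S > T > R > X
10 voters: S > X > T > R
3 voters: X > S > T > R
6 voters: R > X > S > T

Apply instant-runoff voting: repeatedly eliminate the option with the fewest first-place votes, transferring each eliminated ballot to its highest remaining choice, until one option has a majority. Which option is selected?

Round 1: S 11, R 8, X 7, T 0. T has the fewest and is eliminated.
Round 2: S 11, R 8, X 7. X has the fewest and is eliminated.
Round 3: S 14, R 12. S has a majority.

S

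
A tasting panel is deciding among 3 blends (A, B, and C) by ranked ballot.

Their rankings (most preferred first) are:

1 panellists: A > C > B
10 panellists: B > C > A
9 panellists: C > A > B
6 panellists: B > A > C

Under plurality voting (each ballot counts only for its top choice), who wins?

B

First-place vote totals:
  A: 1
  B: 16
  C: 9
B has the most first-place votes.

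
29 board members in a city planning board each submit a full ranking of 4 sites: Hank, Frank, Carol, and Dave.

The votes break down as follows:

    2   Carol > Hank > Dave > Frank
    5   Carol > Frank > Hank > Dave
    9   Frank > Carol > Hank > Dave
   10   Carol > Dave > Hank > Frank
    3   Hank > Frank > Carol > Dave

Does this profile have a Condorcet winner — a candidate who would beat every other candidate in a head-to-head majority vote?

Head-to-head results (29 voters total):
Hank vs Frank: Hank wins 15–14.
Hank vs Carol: Carol wins 26–3.
Hank vs Dave: Hank wins 19–10.
Frank vs Carol: Carol wins 17–12.
Frank vs Dave: Frank wins 17–12.
Carol vs Dave: Carol wins 29–0.
Carol beats each rival — Hank (26–3), Frank (17–12), Dave (29–0) — so Carol is the Condorcet winner.

Yes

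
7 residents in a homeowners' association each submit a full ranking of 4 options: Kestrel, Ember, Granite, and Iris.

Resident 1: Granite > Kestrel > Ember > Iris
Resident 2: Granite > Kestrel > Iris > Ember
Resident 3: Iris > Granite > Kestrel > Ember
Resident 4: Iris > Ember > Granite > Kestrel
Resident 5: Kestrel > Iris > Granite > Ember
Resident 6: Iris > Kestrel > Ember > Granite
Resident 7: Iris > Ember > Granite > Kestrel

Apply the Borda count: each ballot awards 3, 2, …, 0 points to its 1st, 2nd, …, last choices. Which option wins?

Iris

Borda scores:
  Kestrel: 2 + 2 + 1 + 0 + 3 + 2 + 0 = 10
  Ember: 1 + 0 + 0 + 2 + 0 + 1 + 2 = 6
  Granite: 3 + 3 + 2 + 1 + 1 + 0 + 1 = 11
  Iris: 0 + 1 + 3 + 3 + 2 + 3 + 3 = 15
Iris has the highest total.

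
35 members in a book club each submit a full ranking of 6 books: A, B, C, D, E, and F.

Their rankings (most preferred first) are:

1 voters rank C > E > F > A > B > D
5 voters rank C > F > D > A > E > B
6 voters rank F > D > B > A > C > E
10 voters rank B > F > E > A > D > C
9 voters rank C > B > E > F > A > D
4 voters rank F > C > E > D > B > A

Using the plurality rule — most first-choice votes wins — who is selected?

First-place vote totals:
  A: 0
  B: 10
  C: 15
  D: 0
  E: 0
  F: 10
C has the most first-place votes.

C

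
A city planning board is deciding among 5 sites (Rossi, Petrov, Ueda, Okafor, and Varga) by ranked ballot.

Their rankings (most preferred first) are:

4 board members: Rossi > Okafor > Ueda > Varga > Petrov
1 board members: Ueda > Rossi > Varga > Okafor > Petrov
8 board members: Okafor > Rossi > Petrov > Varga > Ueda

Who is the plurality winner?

First-place vote totals:
  Rossi: 4
  Petrov: 0
  Ueda: 1
  Okafor: 8
  Varga: 0
Okafor has the most first-place votes.

Okafor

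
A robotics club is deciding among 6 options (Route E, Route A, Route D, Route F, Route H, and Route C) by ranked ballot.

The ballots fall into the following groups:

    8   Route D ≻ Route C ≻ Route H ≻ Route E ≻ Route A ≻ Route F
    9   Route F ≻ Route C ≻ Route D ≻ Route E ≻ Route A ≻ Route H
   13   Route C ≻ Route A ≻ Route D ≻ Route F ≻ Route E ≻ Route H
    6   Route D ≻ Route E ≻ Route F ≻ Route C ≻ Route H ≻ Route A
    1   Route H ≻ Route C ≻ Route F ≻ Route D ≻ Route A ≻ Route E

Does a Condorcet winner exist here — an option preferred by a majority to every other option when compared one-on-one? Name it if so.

Head-to-head results (37 voters total):
Route E vs Route A: Route E wins 23–14.
Route E vs Route D: Route D wins 37–0.
Route E vs Route F: Route F wins 23–14.
Route E vs Route H: Route E wins 28–9.
Route E vs Route C: Route C wins 31–6.
Route A vs Route D: Route D wins 24–13.
Route A vs Route F: Route A wins 21–16.
Route A vs Route H: Route A wins 22–15.
Route A vs Route C: Route C wins 37–0.
Route D vs Route F: Route D wins 27–10.
Route D vs Route H: Route D wins 36–1.
Route D vs Route C: Route C wins 23–14.
Route F vs Route H: Route F wins 28–9.
Route F vs Route C: Route C wins 22–15.
Route H vs Route C: Route C wins 36–1.
Route C beats each rival — Route E (31–6), Route A (37–0), Route D (23–14), Route F (22–15), Route H (36–1) — so Route C is the Condorcet winner.

Route C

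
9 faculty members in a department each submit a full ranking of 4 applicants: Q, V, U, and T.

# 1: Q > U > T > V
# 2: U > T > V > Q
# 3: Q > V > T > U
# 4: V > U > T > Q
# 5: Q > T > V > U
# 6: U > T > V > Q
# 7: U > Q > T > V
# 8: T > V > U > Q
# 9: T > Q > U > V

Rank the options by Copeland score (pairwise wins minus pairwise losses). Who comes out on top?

Pairwise results:
  Q vs V: Q wins 5–4.
  Q vs U: U wins 5–4.
  Q vs T: T wins 5–4.
  V vs U: U wins 5–4.
  V vs T: T wins 7–2.
  U vs T: U wins 5–4.
Copeland scores (wins − losses):
  Q: 1 − 2 = -1
  V: 0 − 3 = -3
  U: 3 − 0 = 3
  T: 2 − 1 = 1
U has the best Copeland score.

U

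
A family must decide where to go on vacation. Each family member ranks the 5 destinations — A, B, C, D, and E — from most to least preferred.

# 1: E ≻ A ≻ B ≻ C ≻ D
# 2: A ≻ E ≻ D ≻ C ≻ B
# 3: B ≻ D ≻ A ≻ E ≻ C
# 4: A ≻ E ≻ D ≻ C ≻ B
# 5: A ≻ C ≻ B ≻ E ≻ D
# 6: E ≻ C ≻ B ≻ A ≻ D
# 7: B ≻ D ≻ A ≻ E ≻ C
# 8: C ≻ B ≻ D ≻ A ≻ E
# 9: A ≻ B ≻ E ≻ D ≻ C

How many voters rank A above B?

5

Ballots ranking A above B: 5.
Ballots ranking B above A: 4.
So 5 of 9 voters prefer A to B.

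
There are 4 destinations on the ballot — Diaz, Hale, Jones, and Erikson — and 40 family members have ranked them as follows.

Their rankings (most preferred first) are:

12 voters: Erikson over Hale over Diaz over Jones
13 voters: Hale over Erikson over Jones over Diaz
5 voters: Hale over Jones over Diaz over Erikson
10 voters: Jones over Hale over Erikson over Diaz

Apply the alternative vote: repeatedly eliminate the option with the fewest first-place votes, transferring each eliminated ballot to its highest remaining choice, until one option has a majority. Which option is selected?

Round 1: Hale 18, Erikson 12, Jones 10, Diaz 0. Diaz has the fewest and is eliminated.
Round 2: Hale 18, Erikson 12, Jones 10. Jones has the fewest and is eliminated.
Round 3: Hale 28, Erikson 12. Hale has a majority.

Hale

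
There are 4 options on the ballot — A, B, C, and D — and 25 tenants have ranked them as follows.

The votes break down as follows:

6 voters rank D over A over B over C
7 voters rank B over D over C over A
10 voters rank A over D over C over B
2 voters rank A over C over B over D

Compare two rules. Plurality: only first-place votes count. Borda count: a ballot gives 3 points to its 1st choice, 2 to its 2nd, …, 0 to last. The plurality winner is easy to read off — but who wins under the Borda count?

D

Plurality first-place counts: A 12, B 7, C 0, D 6 → A.
Borda totals: A 48, B 29, C 21, D 52 → D.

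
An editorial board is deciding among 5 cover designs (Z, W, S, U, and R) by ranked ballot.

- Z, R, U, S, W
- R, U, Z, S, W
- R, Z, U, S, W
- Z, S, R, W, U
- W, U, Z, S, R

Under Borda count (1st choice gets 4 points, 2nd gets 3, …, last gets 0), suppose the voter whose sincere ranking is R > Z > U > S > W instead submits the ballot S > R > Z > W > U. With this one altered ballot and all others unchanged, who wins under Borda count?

Z

Borda totals with the altered ballot: Z 14, W 6, S 10, U 8, R 12.
The winner is unchanged: still Z.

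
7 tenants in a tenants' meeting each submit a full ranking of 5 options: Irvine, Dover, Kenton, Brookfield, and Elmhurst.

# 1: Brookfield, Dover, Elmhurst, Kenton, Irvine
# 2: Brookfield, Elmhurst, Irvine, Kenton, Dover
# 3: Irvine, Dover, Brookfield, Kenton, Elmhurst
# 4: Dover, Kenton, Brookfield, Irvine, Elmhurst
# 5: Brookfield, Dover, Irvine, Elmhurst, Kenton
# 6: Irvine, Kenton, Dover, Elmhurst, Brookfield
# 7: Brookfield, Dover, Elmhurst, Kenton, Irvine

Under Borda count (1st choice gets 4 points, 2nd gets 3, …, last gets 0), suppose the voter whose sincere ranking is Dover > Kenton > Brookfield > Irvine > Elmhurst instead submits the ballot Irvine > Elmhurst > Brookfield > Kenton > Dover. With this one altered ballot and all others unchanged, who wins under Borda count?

Brookfield

Borda totals with the altered ballot: Irvine 16, Dover 14, Kenton 8, Brookfield 20, Elmhurst 12.
The winner is unchanged: still Brookfield.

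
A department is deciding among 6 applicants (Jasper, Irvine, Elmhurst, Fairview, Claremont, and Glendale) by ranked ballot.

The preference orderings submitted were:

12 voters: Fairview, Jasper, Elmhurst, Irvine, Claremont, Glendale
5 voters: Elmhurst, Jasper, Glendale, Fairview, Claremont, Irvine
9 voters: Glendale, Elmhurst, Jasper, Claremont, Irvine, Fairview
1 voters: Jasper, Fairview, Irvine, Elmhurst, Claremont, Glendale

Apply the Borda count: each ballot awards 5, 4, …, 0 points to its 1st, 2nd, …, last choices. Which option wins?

Jasper

Borda scores:
  Jasper: 12·4 + 5·4 + 9·3 + 5 = 100
  Irvine: 12·2 + 5·0 + 9·1 + 3 = 36
  Elmhurst: 12·3 + 5·5 + 9·4 + 2 = 99
  Fairview: 12·5 + 5·2 + 9·0 + 4 = 74
  Claremont: 12·1 + 5·1 + 9·2 + 1 = 36
  Glendale: 12·0 + 5·3 + 9·5 + 0 = 60
Jasper has the highest total.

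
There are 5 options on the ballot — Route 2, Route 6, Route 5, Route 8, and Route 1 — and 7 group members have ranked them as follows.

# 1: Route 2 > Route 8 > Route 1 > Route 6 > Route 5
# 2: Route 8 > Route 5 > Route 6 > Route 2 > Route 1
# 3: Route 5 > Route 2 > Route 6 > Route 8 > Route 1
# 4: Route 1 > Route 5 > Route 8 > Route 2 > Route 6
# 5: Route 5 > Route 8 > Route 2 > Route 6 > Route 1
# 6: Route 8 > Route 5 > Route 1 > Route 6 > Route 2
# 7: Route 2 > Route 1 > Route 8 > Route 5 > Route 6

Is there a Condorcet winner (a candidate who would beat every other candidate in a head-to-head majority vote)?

Head-to-head results (7 voters total):
Route 2 vs Route 6: Route 2 wins 5–2.
Route 2 vs Route 5: Route 5 wins 5–2.
Route 2 vs Route 8: Route 8 wins 4–3.
Route 2 vs Route 1: Route 2 wins 5–2.
Route 6 vs Route 5: Route 5 wins 6–1.
Route 6 vs Route 8: Route 8 wins 6–1.
Route 6 vs Route 1: Route 1 wins 4–3.
Route 5 vs Route 8: Route 8 wins 4–3.
Route 5 vs Route 1: Route 5 wins 4–3.
Route 8 vs Route 1: Route 8 wins 5–2.
Route 8 beats each rival — Route 2 (4–3), Route 6 (6–1), Route 5 (4–3), Route 1 (5–2) — so Route 8 is the Condorcet winner.

Yes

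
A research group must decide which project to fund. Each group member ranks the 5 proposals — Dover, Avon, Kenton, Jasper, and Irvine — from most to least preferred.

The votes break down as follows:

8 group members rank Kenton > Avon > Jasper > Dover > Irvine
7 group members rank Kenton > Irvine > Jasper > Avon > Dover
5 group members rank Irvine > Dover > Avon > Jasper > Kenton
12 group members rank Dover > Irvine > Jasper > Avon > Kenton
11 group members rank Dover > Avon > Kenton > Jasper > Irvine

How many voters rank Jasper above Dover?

15

Ballots ranking Jasper above Dover: 8+7 = 15.
Ballots ranking Dover above Jasper: 5+12+11 = 28.
So 15 of 43 voters prefer Jasper to Dover.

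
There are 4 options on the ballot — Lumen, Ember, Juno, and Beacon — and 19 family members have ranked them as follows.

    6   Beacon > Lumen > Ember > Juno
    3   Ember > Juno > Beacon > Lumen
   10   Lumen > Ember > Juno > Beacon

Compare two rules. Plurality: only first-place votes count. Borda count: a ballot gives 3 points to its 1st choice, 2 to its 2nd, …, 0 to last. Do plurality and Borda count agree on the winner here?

Yes

Plurality first-place counts: Lumen 10, Ember 3, Juno 0, Beacon 6 → Lumen.
Borda totals: Lumen 42, Ember 35, Juno 16, Beacon 21 → Lumen.
The two rules agree on Lumen.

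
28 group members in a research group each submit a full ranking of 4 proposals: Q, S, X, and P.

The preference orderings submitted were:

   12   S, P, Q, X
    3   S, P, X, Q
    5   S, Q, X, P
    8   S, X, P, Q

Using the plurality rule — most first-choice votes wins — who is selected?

First-place vote totals:
  Q: 0
  S: 28
  X: 0
  P: 0
S has the most first-place votes.

S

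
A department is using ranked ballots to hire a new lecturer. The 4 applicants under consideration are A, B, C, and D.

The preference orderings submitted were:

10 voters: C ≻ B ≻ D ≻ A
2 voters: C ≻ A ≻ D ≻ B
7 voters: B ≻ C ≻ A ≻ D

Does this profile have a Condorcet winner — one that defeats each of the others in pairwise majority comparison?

Yes

Head-to-head results (19 voters total):
A vs B: B wins 17–2.
A vs C: C wins 19–0.
A vs D: D wins 10–9.
B vs C: C wins 12–7.
B vs D: B wins 17–2.
C vs D: C wins 19–0.
C beats each rival — A (19–0), B (12–7), D (19–0) — so C is the Condorcet winner.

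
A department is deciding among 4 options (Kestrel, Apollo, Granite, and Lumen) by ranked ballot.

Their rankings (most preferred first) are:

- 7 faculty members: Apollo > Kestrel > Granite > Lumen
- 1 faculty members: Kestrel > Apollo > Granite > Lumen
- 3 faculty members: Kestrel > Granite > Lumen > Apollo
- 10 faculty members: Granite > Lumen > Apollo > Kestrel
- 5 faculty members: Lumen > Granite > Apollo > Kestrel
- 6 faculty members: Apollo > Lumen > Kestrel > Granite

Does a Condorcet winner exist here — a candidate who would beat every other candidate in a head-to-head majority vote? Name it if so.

There is no Condorcet winner

Head-to-head results (32 voters total):
Kestrel vs Apollo: Apollo wins 28–4.
Kestrel vs Granite: Kestrel wins 17–15.
Kestrel vs Lumen: Lumen wins 21–11.
Apollo vs Granite: Granite wins 18–14.
Apollo vs Lumen: Lumen wins 18–14.
Granite vs Lumen: Granite wins 21–11.
No candidate beats all others: Kestrel beats Granite beats Apollo beats Kestrel, a majority cycle.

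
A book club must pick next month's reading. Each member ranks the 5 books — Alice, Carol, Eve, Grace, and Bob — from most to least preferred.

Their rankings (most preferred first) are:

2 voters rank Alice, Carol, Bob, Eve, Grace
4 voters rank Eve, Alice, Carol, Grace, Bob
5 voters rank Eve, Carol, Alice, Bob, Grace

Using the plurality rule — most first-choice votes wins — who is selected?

First-place vote totals:
  Alice: 2
  Carol: 0
  Eve: 9
  Grace: 0
  Bob: 0
Eve has the most first-place votes.

Eve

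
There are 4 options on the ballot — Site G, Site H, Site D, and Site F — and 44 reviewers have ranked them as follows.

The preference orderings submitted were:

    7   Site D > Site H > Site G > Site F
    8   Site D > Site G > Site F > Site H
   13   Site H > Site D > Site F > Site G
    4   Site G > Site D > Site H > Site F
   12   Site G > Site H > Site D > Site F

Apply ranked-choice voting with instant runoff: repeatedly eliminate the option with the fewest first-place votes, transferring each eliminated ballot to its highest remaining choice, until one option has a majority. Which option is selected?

Round 1: Site G 16, Site D 15, Site H 13, Site F 0. Site F has the fewest and is eliminated.
Round 2: Site G 16, Site D 15, Site H 13. Site H has the fewest and is eliminated.
Round 3: Site D 28, Site G 16. Site D has a majority.

Site D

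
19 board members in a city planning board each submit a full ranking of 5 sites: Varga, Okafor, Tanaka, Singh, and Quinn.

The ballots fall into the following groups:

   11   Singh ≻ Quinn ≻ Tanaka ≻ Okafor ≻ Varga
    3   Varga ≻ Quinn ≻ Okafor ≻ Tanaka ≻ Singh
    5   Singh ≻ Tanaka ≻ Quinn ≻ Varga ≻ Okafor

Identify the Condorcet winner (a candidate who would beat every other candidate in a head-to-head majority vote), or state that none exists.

Singh

Head-to-head results (19 voters total):
Varga vs Okafor: Okafor wins 11–8.
Varga vs Tanaka: Tanaka wins 16–3.
Varga vs Singh: Singh wins 16–3.
Varga vs Quinn: Quinn wins 16–3.
Okafor vs Tanaka: Tanaka wins 16–3.
Okafor vs Singh: Singh wins 16–3.
Okafor vs Quinn: Quinn wins 19–0.
Tanaka vs Singh: Singh wins 16–3.
Tanaka vs Quinn: Quinn wins 14–5.
Singh vs Quinn: Singh wins 16–3.
Singh beats each rival — Varga (16–3), Okafor (16–3), Tanaka (16–3), Quinn (16–3) — so Singh is the Condorcet winner.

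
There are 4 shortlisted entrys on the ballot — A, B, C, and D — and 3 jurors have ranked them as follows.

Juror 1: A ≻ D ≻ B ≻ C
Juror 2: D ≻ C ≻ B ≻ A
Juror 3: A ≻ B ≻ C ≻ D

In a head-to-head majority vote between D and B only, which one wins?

D

Ballots ranking D above B: 2.
Ballots ranking B above D: 1.
D wins the head-to-head, 2–1.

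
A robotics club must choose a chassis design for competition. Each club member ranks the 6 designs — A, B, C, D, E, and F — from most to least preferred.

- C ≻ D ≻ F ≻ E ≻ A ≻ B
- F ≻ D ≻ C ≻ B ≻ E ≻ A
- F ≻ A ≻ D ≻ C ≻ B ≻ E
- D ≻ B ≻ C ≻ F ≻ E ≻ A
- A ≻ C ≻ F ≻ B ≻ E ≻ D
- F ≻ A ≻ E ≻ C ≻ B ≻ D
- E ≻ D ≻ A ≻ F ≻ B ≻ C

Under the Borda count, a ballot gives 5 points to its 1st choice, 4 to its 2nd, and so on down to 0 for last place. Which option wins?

F

Borda scores:
  A: 1 + 0 + 4 + 0 + 5 + 4 + 3 = 17
  B: 0 + 2 + 1 + 4 + 2 + 1 + 1 = 11
  C: 5 + 3 + 2 + 3 + 4 + 2 + 0 = 19
  D: 4 + 4 + 3 + 5 + 0 + 0 + 4 = 20
  E: 2 + 1 + 0 + 1 + 1 + 3 + 5 = 13
  F: 3 + 5 + 5 + 2 + 3 + 5 + 2 = 25
F has the highest total.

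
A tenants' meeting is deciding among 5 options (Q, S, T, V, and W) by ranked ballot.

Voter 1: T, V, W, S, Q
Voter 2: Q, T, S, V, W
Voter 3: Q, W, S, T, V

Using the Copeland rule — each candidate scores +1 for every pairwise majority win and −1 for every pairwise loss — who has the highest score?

Q

Pairwise results:
  Q vs S: Q wins 2–1.
  Q vs T: Q wins 2–1.
  Q vs V: Q wins 2–1.
  Q vs W: Q wins 2–1.
  S vs T: T wins 2–1.
  S vs V: S wins 2–1.
  S vs W: W wins 2–1.
  T vs V: T wins 3–0.
  T vs W: T wins 2–1.
  V vs W: V wins 2–1.
Copeland scores (wins − losses):
  Q: 4 − 0 = 4
  S: 1 − 3 = -2
  T: 3 − 1 = 2
  V: 1 − 3 = -2
  W: 1 − 3 = -2
Q has the best Copeland score.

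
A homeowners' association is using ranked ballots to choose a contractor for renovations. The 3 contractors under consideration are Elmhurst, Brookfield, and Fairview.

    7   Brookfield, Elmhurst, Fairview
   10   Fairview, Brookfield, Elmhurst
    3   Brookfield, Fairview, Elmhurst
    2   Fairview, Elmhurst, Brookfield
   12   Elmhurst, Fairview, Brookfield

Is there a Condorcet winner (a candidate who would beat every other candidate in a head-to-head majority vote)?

No

Head-to-head results (34 voters total):
Elmhurst vs Brookfield: Brookfield wins 20–14.
Elmhurst vs Fairview: Elmhurst wins 19–15.
Brookfield vs Fairview: Fairview wins 24–10.
No candidate beats all others: Elmhurst beats Fairview beats Brookfield beats Elmhurst, a majority cycle.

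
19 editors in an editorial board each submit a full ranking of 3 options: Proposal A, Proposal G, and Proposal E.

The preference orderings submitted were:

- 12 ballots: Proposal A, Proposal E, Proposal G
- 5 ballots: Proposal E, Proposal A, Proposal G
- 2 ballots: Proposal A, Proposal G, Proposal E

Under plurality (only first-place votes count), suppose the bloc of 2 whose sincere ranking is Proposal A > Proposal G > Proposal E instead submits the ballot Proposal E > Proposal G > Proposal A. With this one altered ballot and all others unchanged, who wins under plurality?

Proposal A

First-place totals with the altered ballot: Proposal A 12, Proposal G 0, Proposal E 7.
The winner is unchanged: still Proposal A.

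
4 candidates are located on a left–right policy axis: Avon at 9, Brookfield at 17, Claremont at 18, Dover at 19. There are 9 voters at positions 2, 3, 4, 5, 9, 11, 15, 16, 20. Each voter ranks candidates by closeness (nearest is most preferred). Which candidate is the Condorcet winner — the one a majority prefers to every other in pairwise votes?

Avon

With single-peaked preferences on a line, the Condorcet winner is the candidate closest to the median voter.
The median voter (position 9) is closest to Avon at 9.
Check: Avon vs Brookfield — voters closer to Avon: 6 of 9.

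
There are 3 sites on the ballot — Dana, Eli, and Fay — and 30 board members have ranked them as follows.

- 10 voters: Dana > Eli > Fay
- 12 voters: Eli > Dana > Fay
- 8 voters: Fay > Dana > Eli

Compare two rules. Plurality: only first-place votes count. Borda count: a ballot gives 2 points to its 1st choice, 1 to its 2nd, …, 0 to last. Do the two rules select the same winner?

Plurality first-place counts: Dana 10, Eli 12, Fay 8 → Eli.
Borda totals: Dana 40, Eli 34, Fay 16 → Dana.
The two rules disagree: plurality picks Eli, Borda picks Dana.

No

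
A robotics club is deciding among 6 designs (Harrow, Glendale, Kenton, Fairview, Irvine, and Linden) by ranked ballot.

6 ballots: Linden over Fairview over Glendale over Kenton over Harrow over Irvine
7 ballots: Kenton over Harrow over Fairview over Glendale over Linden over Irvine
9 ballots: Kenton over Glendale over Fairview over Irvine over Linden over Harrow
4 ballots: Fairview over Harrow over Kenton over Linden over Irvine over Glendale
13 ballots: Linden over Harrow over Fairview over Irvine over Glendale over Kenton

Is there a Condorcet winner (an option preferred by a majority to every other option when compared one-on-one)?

No

Head-to-head results (39 voters total):
Harrow vs Glendale: Harrow wins 24–15.
Harrow vs Kenton: Kenton wins 22–17.
Harrow vs Fairview: Harrow wins 20–19.
Harrow vs Irvine: Harrow wins 30–9.
Harrow vs Linden: Linden wins 28–11.
Glendale vs Kenton: Kenton wins 20–19.
Glendale vs Fairview: Fairview wins 30–9.
Glendale vs Irvine: Glendale wins 22–17.
Glendale vs Linden: Linden wins 23–16.
Kenton vs Fairview: Fairview wins 23–16.
Kenton vs Irvine: Kenton wins 26–13.
Kenton vs Linden: Kenton wins 20–19.
Fairview vs Irvine: Fairview wins 39–0.
Fairview vs Linden: Fairview wins 20–19.
Irvine vs Linden: Linden wins 30–9.
No candidate beats all others: Harrow beats Fairview beats Kenton beats Harrow, a majority cycle.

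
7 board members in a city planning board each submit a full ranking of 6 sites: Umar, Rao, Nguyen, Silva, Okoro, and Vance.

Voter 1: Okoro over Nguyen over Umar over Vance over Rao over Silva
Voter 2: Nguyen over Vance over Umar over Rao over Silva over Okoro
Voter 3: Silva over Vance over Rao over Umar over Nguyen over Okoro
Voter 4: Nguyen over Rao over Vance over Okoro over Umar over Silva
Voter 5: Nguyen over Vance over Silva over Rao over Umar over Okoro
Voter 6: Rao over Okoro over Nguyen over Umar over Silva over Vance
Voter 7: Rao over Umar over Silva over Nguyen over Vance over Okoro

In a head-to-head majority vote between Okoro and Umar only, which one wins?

Ballots ranking Okoro above Umar: 3.
Ballots ranking Umar above Okoro: 4.
Umar wins the head-to-head, 4–3.

Umar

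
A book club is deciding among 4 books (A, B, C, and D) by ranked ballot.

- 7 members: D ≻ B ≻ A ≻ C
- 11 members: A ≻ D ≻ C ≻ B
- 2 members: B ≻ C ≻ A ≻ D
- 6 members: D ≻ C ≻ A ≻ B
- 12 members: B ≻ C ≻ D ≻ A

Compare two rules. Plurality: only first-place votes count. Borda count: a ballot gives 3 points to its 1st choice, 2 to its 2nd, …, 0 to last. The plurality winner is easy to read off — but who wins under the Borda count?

Plurality first-place counts: A 11, B 14, C 0, D 13 → B.
Borda totals: A 48, B 56, C 51, D 73 → D.

D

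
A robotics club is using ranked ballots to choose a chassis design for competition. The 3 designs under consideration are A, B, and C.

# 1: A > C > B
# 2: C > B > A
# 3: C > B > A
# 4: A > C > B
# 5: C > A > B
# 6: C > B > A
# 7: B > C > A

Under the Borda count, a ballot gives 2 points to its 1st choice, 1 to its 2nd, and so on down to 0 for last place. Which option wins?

C

Borda scores:
  A: 2 + 0 + 0 + 2 + 1 + 0 + 0 = 5
  B: 0 + 1 + 1 + 0 + 0 + 1 + 2 = 5
  C: 1 + 2 + 2 + 1 + 2 + 2 + 1 = 11
C has the highest total.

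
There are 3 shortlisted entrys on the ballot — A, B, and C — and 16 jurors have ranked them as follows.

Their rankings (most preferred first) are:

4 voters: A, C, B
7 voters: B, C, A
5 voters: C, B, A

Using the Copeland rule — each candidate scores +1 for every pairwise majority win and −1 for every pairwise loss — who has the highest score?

Pairwise results:
  A vs B: B wins 12–4.
  A vs C: C wins 12–4.
  B vs C: C wins 9–7.
Copeland scores (wins − losses):
  A: 0 − 2 = -2
  B: 1 − 1 = 0
  C: 2 − 0 = 2
C has the best Copeland score.

C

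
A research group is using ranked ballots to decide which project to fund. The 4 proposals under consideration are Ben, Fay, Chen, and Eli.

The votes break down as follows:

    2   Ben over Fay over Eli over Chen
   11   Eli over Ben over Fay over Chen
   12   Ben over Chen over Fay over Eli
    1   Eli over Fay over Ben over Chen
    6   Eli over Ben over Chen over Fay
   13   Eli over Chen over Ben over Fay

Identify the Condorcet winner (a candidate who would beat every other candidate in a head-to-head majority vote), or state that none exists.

Eli

Head-to-head results (45 voters total):
Ben vs Fay: Ben wins 44–1.
Ben vs Chen: Ben wins 32–13.
Ben vs Eli: Eli wins 31–14.
Fay vs Chen: Chen wins 31–14.
Fay vs Eli: Eli wins 31–14.
Chen vs Eli: Eli wins 33–12.
Eli beats each rival — Ben (31–14), Fay (31–14), Chen (33–12) — so Eli is the Condorcet winner.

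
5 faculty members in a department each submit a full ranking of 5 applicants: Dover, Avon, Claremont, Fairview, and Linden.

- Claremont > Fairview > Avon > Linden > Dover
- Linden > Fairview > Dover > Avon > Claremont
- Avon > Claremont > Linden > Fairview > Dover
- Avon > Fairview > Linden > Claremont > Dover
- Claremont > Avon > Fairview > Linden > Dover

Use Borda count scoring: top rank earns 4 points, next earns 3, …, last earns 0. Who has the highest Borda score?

Borda scores:
  Dover: 0 + 2 + 0 + 0 + 0 = 2
  Avon: 2 + 1 + 4 + 4 + 3 = 14
  Claremont: 4 + 0 + 3 + 1 + 4 = 12
  Fairview: 3 + 3 + 1 + 3 + 2 = 12
  Linden: 1 + 4 + 2 + 2 + 1 = 10
Avon has the highest total.

Avon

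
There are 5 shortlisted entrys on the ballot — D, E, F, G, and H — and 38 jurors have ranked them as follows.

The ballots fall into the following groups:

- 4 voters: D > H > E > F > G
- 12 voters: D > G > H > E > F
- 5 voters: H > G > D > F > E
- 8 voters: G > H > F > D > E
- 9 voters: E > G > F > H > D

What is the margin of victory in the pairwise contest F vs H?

20

Ballots ranking F above H: 9.
Ballots ranking H above F: 4+12+5+8 = 29.
H wins 29–9, a margin of 20.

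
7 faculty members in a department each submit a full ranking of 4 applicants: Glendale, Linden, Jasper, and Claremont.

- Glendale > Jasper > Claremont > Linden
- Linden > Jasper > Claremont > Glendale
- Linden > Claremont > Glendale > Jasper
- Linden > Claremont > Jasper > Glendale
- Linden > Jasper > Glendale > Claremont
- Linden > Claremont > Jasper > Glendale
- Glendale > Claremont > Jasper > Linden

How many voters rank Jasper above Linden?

2

Ballots ranking Jasper above Linden: 2.
Ballots ranking Linden above Jasper: 5.
So 2 of 7 voters prefer Jasper to Linden.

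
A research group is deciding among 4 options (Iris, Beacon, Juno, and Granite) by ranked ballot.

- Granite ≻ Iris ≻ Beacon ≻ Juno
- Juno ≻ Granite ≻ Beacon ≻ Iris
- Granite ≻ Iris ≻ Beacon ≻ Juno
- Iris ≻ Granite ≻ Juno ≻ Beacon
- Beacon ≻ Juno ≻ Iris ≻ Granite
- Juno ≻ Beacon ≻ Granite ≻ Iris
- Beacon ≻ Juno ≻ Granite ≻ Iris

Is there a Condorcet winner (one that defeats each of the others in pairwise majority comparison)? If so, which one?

There is no Condorcet winner

Head-to-head results (7 voters total):
Iris vs Beacon: Beacon wins 4–3.
Iris vs Juno: Juno wins 4–3.
Iris vs Granite: Granite wins 5–2.
Beacon vs Juno: Beacon wins 4–3.
Beacon vs Granite: Granite wins 4–3.
Juno vs Granite: Juno wins 4–3.
No candidate beats all others: Beacon beats Juno beats Granite beats Beacon, a majority cycle.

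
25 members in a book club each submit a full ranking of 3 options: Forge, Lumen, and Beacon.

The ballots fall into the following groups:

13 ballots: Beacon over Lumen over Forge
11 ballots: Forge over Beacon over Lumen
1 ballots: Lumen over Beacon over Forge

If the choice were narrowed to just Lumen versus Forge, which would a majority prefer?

Ballots ranking Lumen above Forge: 13+1 = 14.
Ballots ranking Forge above Lumen: 11.
Lumen wins the head-to-head, 14–11.

Lumen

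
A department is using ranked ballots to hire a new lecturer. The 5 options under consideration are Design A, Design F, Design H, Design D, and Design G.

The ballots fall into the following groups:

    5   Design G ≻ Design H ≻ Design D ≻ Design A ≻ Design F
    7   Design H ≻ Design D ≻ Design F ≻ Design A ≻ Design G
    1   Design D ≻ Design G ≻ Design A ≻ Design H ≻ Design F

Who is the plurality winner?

First-place vote totals:
  Design A: 0
  Design F: 0
  Design H: 7
  Design D: 1
  Design G: 5
Design H has the most first-place votes.

Design H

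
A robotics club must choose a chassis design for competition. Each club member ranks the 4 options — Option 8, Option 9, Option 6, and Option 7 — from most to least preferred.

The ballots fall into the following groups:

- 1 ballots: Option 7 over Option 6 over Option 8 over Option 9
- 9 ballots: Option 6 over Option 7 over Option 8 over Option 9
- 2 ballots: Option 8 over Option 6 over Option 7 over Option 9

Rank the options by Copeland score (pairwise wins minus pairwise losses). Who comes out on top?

Option 6

Pairwise results:
  Option 8 vs Option 9: Option 8 wins 12–0.
  Option 8 vs Option 6: Option 6 wins 10–2.
  Option 8 vs Option 7: Option 7 wins 10–2.
  Option 9 vs Option 6: Option 6 wins 12–0.
  Option 9 vs Option 7: Option 7 wins 12–0.
  Option 6 vs Option 7: Option 6 wins 11–1.
Copeland scores (wins − losses):
  Option 8: 1 − 2 = -1
  Option 9: 0 − 3 = -3
  Option 6: 3 − 0 = 3
  Option 7: 2 − 1 = 1
Option 6 has the best Copeland score.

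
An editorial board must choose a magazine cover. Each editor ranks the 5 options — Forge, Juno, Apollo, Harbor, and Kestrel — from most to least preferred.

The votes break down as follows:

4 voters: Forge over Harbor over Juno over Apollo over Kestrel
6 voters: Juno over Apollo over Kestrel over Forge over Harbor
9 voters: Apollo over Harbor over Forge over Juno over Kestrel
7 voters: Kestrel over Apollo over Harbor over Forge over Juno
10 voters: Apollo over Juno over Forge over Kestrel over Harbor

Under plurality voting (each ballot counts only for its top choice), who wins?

First-place vote totals:
  Forge: 4
  Juno: 6
  Apollo: 19
  Harbor: 0
  Kestrel: 7
Apollo has the most first-place votes.

Apollo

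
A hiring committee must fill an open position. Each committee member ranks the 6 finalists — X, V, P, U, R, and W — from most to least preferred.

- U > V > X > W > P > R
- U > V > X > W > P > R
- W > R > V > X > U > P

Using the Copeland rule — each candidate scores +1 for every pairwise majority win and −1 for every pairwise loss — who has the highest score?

U

Pairwise results:
  X vs V: V wins 3–0.
  X vs P: X wins 3–0.
  X vs U: U wins 2–1.
  X vs R: X wins 2–1.
  X vs W: X wins 2–1.
  V vs P: V wins 3–0.
  V vs U: U wins 2–1.
  V vs R: V wins 2–1.
  V vs W: V wins 2–1.
  P vs U: U wins 3–0.
  P vs R: P wins 2–1.
  P vs W: W wins 3–0.
  U vs R: U wins 2–1.
  U vs W: U wins 2–1.
  R vs W: W wins 3–0.
Copeland scores (wins − losses):
  X: 3 − 2 = 1
  V: 4 − 1 = 3
  P: 1 − 4 = -3
  U: 5 − 0 = 5
  R: 0 − 5 = -5
  W: 2 − 3 = -1
U has the best Copeland score.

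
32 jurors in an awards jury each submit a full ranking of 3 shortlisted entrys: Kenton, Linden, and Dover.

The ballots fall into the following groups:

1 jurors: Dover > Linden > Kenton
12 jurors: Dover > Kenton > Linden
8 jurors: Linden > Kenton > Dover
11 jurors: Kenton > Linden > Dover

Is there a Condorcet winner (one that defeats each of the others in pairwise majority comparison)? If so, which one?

Head-to-head results (32 voters total):
Kenton vs Linden: Kenton wins 23–9.
Kenton vs Dover: Kenton wins 19–13.
Linden vs Dover: Linden wins 19–13.
Kenton beats each rival — Linden (23–9), Dover (19–13) — so Kenton is the Condorcet winner.

Kenton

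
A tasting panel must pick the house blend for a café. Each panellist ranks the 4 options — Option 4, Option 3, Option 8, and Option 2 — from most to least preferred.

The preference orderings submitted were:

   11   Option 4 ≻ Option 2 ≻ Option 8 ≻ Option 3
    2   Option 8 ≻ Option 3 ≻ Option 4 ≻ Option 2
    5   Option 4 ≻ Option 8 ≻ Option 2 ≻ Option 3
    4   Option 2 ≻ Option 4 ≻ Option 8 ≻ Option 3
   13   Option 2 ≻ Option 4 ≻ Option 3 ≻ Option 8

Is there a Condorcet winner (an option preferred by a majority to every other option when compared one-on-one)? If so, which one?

Head-to-head results (35 voters total):
Option 4 vs Option 3: Option 4 wins 33–2.
Option 4 vs Option 8: Option 4 wins 33–2.
Option 4 vs Option 2: Option 4 wins 18–17.
Option 3 vs Option 8: Option 8 wins 22–13.
Option 3 vs Option 2: Option 2 wins 33–2.
Option 8 vs Option 2: Option 2 wins 28–7.
Option 4 beats each rival — Option 3 (33–2), Option 8 (33–2), Option 2 (18–17) — so Option 4 is the Condorcet winner.

Option 4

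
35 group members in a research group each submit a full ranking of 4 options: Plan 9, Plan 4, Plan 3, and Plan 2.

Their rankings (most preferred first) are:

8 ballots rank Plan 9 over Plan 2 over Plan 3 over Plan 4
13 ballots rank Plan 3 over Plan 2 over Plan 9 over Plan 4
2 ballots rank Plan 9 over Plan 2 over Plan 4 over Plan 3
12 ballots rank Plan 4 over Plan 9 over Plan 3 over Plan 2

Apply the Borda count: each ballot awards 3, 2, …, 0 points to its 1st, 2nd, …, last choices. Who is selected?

Borda scores:
  Plan 9: 8·3 + 13·1 + 2·3 + 12·2 = 67
  Plan 4: 8·0 + 13·0 + 2·1 + 12·3 = 38
  Plan 3: 8·1 + 13·3 + 2·0 + 12·1 = 59
  Plan 2: 8·2 + 13·2 + 2·2 + 12·0 = 46
Plan 9 has the highest total.

Plan 9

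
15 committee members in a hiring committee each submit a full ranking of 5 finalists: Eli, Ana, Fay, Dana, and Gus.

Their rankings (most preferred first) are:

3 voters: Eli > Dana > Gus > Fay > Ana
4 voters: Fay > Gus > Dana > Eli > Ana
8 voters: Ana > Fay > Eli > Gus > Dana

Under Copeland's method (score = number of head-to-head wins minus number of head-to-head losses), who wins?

Ana

Pairwise results:
  Eli vs Ana: Ana wins 8–7.
  Eli vs Fay: Fay wins 12–3.
  Eli vs Dana: Eli wins 11–4.
  Eli vs Gus: Eli wins 11–4.
  Ana vs Fay: Ana wins 8–7.
  Ana vs Dana: Ana wins 8–7.
  Ana vs Gus: Ana wins 8–7.
  Fay vs Dana: Fay wins 12–3.
  Fay vs Gus: Fay wins 12–3.
  Dana vs Gus: Gus wins 12–3.
Copeland scores (wins − losses):
  Eli: 2 − 2 = 0
  Ana: 4 − 0 = 4
  Fay: 3 − 1 = 2
  Dana: 0 − 4 = -4
  Gus: 1 − 3 = -2
Ana has the best Copeland score.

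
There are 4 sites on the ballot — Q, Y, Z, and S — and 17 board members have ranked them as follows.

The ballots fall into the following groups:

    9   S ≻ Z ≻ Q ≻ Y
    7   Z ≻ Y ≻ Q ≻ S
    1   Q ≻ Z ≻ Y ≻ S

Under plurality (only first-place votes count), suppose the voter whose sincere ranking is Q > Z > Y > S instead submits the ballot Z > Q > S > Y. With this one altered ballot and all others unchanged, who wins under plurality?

S

First-place totals with the altered ballot: Q 0, Y 0, Z 8, S 9.
The winner is unchanged: still S.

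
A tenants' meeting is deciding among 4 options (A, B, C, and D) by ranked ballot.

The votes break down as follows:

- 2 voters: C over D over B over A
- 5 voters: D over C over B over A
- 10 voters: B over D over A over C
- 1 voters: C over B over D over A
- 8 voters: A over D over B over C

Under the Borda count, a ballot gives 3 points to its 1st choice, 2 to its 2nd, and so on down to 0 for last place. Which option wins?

D

Borda scores:
  A: 2·0 + 5·0 + 10·1 + 0 + 8·3 = 34
  B: 2·1 + 5·1 + 10·3 + 2 + 8·1 = 47
  C: 2·3 + 5·2 + 10·0 + 3 + 8·0 = 19
  D: 2·2 + 5·3 + 10·2 + 1 + 8·2 = 56
D has the highest total.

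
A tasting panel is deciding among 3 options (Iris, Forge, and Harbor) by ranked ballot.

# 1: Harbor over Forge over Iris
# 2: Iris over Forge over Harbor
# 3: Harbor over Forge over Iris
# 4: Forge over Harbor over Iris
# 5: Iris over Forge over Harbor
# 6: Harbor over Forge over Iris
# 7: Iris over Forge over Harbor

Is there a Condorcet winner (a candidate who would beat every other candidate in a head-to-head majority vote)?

Yes

Head-to-head results (7 voters total):
Iris vs Forge: Forge wins 4–3.
Iris vs Harbor: Harbor wins 4–3.
Forge vs Harbor: Forge wins 4–3.
Forge beats each rival — Iris (4–3), Harbor (4–3) — so Forge is the Condorcet winner.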